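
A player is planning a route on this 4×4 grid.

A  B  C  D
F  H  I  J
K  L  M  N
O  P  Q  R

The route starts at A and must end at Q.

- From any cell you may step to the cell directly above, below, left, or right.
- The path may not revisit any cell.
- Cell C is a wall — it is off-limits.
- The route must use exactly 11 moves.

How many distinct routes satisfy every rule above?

8

Need simple routes of exactly 11 moves from A to Q (Manhattan distance 5, so 3 moves are spent on a detour and 3 undoing it).
Enumerating: A F K O P L H I M N R Q | A F K O P L H I J N R Q | A F K O P L H I J N M Q | A F K O P L M I J N R Q | A F H I J N M L K O P Q | A B H F K O P L M N R Q | A B H F K L M I J N R Q | A B H I J N M L K O P Q.
That gives 8 routes.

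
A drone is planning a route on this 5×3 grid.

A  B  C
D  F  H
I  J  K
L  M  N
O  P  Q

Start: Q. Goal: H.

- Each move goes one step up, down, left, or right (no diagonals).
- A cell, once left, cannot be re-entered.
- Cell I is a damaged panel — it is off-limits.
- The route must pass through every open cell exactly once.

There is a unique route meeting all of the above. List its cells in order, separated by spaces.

Need to visit all 14 open cells exactly once, starting at Q and ending at H.
Route from Q: 2× left (reaching O), up to L, 2× right (reaching N), up to K, left to J, up to F, left to D, up to A, 2× right (reaching C), down to H — 13 moves in all.
Check: all 14 open cells covered.

Q P O L M N K J F D A B C H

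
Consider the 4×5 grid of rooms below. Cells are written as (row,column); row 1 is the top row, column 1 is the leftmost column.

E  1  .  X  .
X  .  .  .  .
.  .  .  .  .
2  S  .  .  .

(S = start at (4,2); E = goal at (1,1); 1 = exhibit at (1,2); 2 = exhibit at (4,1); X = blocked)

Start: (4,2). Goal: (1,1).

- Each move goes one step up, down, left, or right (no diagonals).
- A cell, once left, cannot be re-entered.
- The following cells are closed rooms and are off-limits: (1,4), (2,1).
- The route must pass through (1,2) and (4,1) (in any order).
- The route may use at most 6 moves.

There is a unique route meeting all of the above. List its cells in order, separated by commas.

(4,2), (4,1), (3,1), (3,2), (2,2), (1,2), (1,1)

The 6-move cap with required stops at (1,2), (4,1) leaves no slack for detours.
Route from (4,2): left to (4,1), up to (3,1), right to (3,2), 2× up (reaching (1,2)), left to (1,1) — 6 moves in all.
Check: all required cells visited; 6 ≤ 6 moves.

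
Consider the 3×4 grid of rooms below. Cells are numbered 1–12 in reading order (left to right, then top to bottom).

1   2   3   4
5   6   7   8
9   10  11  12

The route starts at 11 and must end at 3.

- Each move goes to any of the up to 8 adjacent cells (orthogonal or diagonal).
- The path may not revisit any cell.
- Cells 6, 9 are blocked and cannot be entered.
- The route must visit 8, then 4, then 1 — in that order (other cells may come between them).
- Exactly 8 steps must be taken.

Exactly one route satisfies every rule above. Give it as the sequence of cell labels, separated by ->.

11 -> 8 -> 4 -> 7 -> 10 -> 5 -> 1 -> 2 -> 3

The waypoints must appear in the order 8, 4, 1, with no cell reused.
Route from 11: up-right 1 to 8, up 1 to 4, down-left 2 to 10, up-left 1 to 5, up 1 to 1, right 2 to 3 — 8 moves in all.
Check: order respected (8 at step 1, 4 at step 2, 1 at step 6); 8 moves as required.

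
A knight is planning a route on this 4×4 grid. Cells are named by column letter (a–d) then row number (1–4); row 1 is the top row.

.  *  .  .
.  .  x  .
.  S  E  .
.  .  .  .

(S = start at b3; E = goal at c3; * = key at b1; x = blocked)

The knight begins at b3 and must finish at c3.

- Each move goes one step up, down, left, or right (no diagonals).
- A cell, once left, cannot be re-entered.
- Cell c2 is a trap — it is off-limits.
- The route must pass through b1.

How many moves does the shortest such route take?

Any route passes through b1 somewhere between b3 and c3. Summing Manhattan distances along the two legs (b3 → b1 → c3) gives a lower bound of 2 + 3 = 5 moves.
The shortest route satisfying every rule uses 7 moves: b3 → b2 → b1 → c1 → d1 → d2 → d3 → c3.
The no-revisit rule (legs can't share cells) pushes the minimum above the 5-move bound; an exhaustive check rules out every length from 5 to 6, leaving 7 as the minimum.

7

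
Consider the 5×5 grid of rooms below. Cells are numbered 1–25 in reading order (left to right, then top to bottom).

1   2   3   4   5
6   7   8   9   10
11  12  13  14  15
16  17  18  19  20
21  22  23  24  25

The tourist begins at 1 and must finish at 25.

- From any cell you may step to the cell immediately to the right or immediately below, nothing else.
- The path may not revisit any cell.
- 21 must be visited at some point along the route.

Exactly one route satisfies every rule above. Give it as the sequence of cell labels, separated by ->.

1 -> 6 -> 11 -> 16 -> 21 -> 22 -> 23 -> 24 -> 25

Moves only go right or down, so the column and row indices never decrease.
Route from 1: 4× down (reaching 21), 4× right (reaching 25) — 8 moves in all.
Check: all required cells visited.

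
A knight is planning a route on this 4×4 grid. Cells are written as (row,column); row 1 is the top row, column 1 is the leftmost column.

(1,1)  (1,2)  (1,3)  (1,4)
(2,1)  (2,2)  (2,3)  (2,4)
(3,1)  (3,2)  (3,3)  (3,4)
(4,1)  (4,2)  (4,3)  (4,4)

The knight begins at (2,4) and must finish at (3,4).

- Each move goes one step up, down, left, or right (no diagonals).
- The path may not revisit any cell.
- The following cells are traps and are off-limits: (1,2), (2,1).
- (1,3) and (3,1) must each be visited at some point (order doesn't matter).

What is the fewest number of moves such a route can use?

Any route passes through (1,3) and (3,1) in some order between (2,4) and (3,4). Summing Manhattan distances along each leg and taking the cheapest ordering ((2,4) → (1,3) → (3,1) → (3,4)) gives a lower bound of 2 + 4 + 3 = 9 moves.
The shortest route satisfying every rule uses 11 moves: (2,4) → (1,4) → (1,3) → (2,3) → (3,3) → (3,2) → (3,1) → (4,1) → (4,2) → (4,3) → (4,4) → (3,4).
The no-revisit rule (legs can't share cells) pushes the minimum above the 9-move bound; an exhaustive check rules out every length from 9 to 10, leaving 11 as the minimum.

11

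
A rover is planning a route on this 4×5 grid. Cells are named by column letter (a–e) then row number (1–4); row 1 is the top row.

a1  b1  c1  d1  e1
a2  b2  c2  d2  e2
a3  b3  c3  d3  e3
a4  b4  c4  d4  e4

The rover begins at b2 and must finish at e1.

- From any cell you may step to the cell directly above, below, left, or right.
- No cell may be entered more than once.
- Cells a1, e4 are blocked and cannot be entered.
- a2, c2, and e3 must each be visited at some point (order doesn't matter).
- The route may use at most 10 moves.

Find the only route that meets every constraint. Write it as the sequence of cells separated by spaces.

b2 a2 a3 b3 c3 c2 d2 d3 e3 e2 e1

The 10-move cap with required stops at a2, c2, e3 leaves no slack for detours.
Route from b2: left to a2, down to a3, 2× right (reaching c3), up to c2, right to d2, down to d3, right to e3, 2× up (reaching e1) — 10 moves in all.
Check: all required cells visited; 10 ≤ 10 moves.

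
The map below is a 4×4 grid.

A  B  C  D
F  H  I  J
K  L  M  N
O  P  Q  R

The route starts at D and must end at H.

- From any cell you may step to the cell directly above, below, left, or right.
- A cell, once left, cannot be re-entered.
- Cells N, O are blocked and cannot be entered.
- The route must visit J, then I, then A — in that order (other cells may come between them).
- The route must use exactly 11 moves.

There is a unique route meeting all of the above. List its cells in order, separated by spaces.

The waypoints must appear in the order J, I, A, with no cell reused.
Route from D: down 1 to J, left 1 to I, down 2 to Q, left 1 to P, up 1 to L, left 1 to K, up 2 to A, right 1 to B, down 1 to H — 11 moves in all.
Check: order respected (J at step 1, I at step 2, A at step 9); 11 moves as required.

D J I M Q P L K F A B H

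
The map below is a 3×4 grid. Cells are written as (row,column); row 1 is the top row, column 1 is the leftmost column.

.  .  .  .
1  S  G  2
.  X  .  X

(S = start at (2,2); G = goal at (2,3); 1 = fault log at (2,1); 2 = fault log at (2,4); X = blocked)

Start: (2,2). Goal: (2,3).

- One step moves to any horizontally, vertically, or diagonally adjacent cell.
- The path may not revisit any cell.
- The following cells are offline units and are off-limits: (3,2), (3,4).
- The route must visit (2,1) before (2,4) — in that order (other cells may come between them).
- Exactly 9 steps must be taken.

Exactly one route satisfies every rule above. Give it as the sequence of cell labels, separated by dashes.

(2,2) - (3,1) - (2,1) - (1,1) - (1,2) - (1,3) - (1,4) - (2,4) - (3,3) - (2,3)

The waypoints must appear in the order (2,1), (2,4), with no cell reused.
Route from (2,2): down-left to (3,1), 2× up (reaching (1,1)), 3× right (reaching (1,4)), down to (2,4), down-left to (3,3), up to (2,3) — 9 moves in all.
Check: order respected (1 at step 2, 2 at step 7); 9 moves as required.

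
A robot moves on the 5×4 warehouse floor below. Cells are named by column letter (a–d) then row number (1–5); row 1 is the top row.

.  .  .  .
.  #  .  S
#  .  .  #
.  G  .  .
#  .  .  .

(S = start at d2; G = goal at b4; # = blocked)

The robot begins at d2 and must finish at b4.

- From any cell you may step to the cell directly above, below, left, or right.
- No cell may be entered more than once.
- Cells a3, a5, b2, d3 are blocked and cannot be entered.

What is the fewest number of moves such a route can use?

The Manhattan distance from d2 to b4 is |2−4| + |4−2| = 4, so at least 4 moves are needed.
A route of 4 moves achieves this: d2 → c2 → c3 → c4 → b4.
Since 4 matches the lower bound, it is optimal.

4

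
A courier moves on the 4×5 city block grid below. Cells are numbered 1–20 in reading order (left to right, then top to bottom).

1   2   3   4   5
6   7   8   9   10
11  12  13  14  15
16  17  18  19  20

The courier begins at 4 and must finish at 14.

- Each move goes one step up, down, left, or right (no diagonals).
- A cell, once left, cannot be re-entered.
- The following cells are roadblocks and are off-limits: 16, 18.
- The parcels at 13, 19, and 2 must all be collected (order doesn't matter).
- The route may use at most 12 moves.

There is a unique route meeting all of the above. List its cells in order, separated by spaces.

Any route must reach 13, 19, and 2 and still end at 14 within 12 moves, so the order of the required stops is forced.
Route from 4: left 2 to 2, down 2 to 12, right 1 to 13, up 1 to 8, right 2 to 10, down 2 to 20, left 1 to 19, up 1 to 14 — 12 moves in all.
Check: all required cells visited; 12 ≤ 12 moves.

4 3 2 7 12 13 8 9 10 15 20 19 14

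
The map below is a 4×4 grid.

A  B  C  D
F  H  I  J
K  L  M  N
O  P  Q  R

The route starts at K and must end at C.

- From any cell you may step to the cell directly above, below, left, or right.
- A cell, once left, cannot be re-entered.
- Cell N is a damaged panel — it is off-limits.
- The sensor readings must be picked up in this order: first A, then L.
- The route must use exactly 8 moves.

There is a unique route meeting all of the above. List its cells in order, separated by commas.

The waypoints must appear in the order A, L, with no cell reused.
Route from K: 2× up (reaching A), right to B, 2× down (reaching L), right to M, 2× up (reaching C) — 8 moves in all.
Check: order respected (A at step 2, L at step 5); 8 moves as required.

K, F, A, B, H, L, M, I, C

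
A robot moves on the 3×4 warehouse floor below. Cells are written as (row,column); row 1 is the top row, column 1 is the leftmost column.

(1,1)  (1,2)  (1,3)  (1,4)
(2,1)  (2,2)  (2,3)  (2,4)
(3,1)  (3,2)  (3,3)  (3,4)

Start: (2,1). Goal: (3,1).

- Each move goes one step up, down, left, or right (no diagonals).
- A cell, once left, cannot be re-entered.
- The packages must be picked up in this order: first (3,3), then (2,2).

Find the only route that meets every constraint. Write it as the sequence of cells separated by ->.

The waypoints must appear in the order (3,3), (2,2), with no cell reused.
Route from (2,1): up 1 to (1,1), right 3 to (1,4), down 2 to (3,4), left 1 to (3,3), up 1 to (2,3), left 1 to (2,2), down 1 to (3,2), left 1 to (3,1) — 11 moves in all.
Check: order respected ((3,3) at step 7, (2,2) at step 9).

(2,1) -> (1,1) -> (1,2) -> (1,3) -> (1,4) -> (2,4) -> (3,4) -> (3,3) -> (2,3) -> (2,2) -> (3,2) -> (3,1)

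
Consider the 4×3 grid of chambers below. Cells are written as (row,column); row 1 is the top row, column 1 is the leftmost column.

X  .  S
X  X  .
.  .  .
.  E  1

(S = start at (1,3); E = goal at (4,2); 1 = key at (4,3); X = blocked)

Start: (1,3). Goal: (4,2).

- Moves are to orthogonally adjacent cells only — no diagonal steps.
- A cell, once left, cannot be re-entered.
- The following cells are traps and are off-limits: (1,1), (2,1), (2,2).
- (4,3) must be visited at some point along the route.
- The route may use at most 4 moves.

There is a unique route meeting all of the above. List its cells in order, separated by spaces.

Any route must reach (4,3) and still end at (4,2) within 4 moves, so the order of the required stops is forced.
Route from (1,3): down 3 to (4,3), left 1 to (4,2) — 4 moves in all.
Check: all required cells visited; 4 ≤ 4 moves.

(1,3) (2,3) (3,3) (4,3) (4,2)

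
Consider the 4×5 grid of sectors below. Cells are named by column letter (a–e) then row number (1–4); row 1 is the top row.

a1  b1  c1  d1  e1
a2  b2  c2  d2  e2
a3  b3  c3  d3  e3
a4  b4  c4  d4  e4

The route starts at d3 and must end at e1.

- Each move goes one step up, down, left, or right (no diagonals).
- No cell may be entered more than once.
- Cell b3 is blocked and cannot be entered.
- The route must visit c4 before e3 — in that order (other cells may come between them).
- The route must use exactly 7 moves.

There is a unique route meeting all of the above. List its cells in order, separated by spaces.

The waypoints must appear in the order c4, e3, with no cell reused.
Route from d3: left to c3, down to c4, 2× right (reaching e4), 3× up (reaching e1) — 7 moves in all.
Check: order respected (c4 at step 2, e3 at step 5); 7 moves as required.

d3 c3 c4 d4 e4 e3 e2 e1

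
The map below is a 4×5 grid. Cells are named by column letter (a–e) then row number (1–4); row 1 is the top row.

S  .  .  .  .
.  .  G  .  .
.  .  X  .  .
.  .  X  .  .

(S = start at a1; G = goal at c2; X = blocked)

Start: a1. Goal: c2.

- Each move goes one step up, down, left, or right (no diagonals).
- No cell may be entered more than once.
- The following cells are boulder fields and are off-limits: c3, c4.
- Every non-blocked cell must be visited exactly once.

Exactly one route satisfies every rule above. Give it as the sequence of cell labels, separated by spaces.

Need to visit all 18 open cells exactly once, starting at a1 and ending at c2.
Route from a1: 3× down (reaching a4), right to b4, 3× up (reaching b1), 3× right (reaching e1), 3× down (reaching e4), left to d4, 2× up (reaching d2), left to c2 — 17 moves in all.
Check: all 18 open cells covered.

a1 a2 a3 a4 b4 b3 b2 b1 c1 d1 e1 e2 e3 e4 d4 d3 d2 c2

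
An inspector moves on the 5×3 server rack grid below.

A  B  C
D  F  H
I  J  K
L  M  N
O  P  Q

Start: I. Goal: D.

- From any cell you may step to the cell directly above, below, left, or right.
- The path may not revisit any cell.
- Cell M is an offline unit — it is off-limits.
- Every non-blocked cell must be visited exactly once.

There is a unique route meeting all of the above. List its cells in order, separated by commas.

Need to visit all 14 open cells exactly once, starting at I and ending at D.
Cell Q has only two open neighbours (N and P), so the path must pass straight through it: one of those is the cell it's entered from and the other is where it exits.
Route from I: down 2 to O, right 2 to Q, up 2 to K, left 1 to J, up 1 to F, right 1 to H, up 1 to C, left 2 to A, down 1 to D — 13 moves in all.
Check: all 14 open cells covered.

I, L, O, P, Q, N, K, J, F, H, C, B, A, D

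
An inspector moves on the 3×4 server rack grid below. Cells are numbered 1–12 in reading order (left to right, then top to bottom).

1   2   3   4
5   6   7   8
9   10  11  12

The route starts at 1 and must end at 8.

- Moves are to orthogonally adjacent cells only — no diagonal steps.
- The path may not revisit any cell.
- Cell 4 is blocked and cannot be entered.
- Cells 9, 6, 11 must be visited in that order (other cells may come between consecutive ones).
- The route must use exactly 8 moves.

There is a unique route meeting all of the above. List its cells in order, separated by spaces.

The waypoints must appear in the order 9, 6, 11, with no cell reused.
Route from 1: down 2 to 9, right 1 to 10, up 1 to 6, right 1 to 7, down 1 to 11, right 1 to 12, up 1 to 8 — 8 moves in all.
Check: order respected (9 at step 2, 6 at step 4, 11 at step 6); 8 moves as required.

1 5 9 10 6 7 11 12 8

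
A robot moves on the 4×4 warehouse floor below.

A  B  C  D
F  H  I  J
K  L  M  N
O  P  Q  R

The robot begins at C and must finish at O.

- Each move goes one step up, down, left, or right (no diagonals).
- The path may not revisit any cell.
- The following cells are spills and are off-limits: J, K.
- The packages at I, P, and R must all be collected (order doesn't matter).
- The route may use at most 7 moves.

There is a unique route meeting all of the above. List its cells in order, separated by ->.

The 7-move cap with required stops at I, P, R leaves no slack for detours.
Route from C: 2× down (reaching M), right to N, down to R, 3× left (reaching O) — 7 moves in all.
Check: all required cells visited; 7 ≤ 7 moves.

C -> I -> M -> N -> R -> Q -> P -> O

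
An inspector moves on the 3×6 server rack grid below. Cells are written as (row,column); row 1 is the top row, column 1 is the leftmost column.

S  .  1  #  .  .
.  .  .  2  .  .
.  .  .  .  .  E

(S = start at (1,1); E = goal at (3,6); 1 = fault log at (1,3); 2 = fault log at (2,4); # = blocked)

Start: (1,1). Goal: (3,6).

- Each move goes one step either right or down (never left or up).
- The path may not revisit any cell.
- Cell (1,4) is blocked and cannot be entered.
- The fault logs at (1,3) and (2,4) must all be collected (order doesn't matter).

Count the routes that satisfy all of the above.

A right/down-only route from (1,1) to (3,6) makes exactly 2 down-moves and 5 right-moves in some order.
With no other constraints that would be C(7,2) = 21 routes.
A monotone route can only reach the required cells in the order (1,3), (2,4), so split there and multiply the segment counts (each segment already excludes blocked cells): (1,1)→(1,3): 1; (1,3)→(2,4): 1; (2,4)→(3,6): 3; product = 3.
That gives 3 routes.

3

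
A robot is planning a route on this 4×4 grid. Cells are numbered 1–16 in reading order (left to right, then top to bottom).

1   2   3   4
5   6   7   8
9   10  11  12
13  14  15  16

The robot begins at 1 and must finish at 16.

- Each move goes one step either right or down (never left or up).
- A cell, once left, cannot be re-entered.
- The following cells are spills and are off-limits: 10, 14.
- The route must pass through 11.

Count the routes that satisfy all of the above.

A right/down-only route from 1 to 16 makes exactly 3 down-moves and 3 right-moves in some order.
With no other constraints that would be C(6,3) = 20 routes.
Split at 11 and multiply the segment counts (each segment already excludes blocked cells): 1→11: 3; 11→16: 2; product = 6.
That gives 6 routes.

6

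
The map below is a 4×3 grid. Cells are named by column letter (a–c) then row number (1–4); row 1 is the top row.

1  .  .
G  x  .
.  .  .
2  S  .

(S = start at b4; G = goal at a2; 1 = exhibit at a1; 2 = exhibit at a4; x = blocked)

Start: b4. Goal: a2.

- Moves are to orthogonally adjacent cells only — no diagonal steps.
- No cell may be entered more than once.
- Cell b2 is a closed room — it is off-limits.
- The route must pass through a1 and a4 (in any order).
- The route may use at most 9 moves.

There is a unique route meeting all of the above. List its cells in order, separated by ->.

b4 -> a4 -> a3 -> b3 -> c3 -> c2 -> c1 -> b1 -> a1 -> a2

Any route must reach a1 and a4 and still end at a2 within 9 moves, so the order of the required stops is forced.
Route from b4: left to a4, up to a3, 2× right (reaching c3), 2× up (reaching c1), 2× left (reaching a1), down to a2 — 9 moves in all.
Check: all required cells visited; 9 ≤ 9 moves.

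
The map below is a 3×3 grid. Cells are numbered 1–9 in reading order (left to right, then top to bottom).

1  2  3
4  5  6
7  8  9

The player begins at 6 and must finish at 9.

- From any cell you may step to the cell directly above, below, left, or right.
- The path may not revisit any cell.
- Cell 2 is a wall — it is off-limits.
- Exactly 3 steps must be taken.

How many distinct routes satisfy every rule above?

1

Need simple routes of exactly 3 moves from 6 to 9 (Manhattan distance 1, so 1 moves are spent on a detour and 1 undoing it).
Enumerating: 6 5 8 9.
That gives 1 route.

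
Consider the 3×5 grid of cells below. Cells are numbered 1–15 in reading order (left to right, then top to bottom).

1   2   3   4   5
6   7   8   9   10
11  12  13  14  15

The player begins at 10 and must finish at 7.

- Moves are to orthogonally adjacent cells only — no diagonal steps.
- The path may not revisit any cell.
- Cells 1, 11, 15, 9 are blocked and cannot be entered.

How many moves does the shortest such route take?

The Manhattan distance from 10 to 7 is |2−2| + |5−2| = 3, so at least 3 moves are needed.
That bound ignores the blocked cells. Measuring each leg by the fewest moves that actually steer around them (10→7: 5) raises the lower bound to 5.
A route of 5 moves exists: 10 → 5 → 4 → 3 → 8 → 7.
Since 5 matches that lower bound, it is optimal.

5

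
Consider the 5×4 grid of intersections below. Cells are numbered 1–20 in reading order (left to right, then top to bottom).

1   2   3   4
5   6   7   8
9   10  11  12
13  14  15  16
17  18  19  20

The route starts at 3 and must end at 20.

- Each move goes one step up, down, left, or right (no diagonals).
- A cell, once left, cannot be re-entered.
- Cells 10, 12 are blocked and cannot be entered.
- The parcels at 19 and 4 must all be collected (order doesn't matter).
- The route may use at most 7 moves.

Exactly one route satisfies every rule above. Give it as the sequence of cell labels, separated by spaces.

3 4 8 7 11 15 19 20

The 7-move cap with required stops at 19, 4 leaves no slack for detours.
Route from 3: right 1 to 4, down 1 to 8, left 1 to 7, down 3 to 19, right 1 to 20 — 7 moves in all.
Check: all required cells visited; 7 ≤ 7 moves.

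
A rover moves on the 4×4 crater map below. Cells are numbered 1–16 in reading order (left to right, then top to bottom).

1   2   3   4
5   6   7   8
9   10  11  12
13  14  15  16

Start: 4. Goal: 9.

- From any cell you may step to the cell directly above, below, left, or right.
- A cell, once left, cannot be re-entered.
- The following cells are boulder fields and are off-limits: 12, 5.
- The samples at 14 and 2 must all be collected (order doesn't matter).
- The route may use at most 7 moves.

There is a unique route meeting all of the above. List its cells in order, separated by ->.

4 -> 3 -> 2 -> 6 -> 10 -> 14 -> 13 -> 9

Any route must reach 14 and 2 and still end at 9 within 7 moves, so the order of the required stops is forced.
Route from 4: left 2 to 2, down 3 to 14, left 1 to 13, up 1 to 9 — 7 moves in all.
Check: all required cells visited; 7 ≤ 7 moves.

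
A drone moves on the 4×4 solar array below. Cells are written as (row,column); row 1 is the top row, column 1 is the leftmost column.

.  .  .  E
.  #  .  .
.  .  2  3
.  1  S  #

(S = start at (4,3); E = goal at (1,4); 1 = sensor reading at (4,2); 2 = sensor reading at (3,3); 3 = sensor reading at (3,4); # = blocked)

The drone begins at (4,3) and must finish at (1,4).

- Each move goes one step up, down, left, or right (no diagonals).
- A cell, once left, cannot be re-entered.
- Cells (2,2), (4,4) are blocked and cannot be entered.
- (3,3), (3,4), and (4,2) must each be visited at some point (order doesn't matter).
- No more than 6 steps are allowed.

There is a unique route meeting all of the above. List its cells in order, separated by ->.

Any route must reach (3,3), (3,4), and (4,2) and still end at (1,4) within 6 moves, so the order of the required stops is forced.
Route from (4,3): left to (4,2), up to (3,2), 2× right (reaching (3,4)), 2× up (reaching (1,4)) — 6 moves in all.
Check: all required cells visited; 6 ≤ 6 moves.

(4,3) -> (4,2) -> (3,2) -> (3,3) -> (3,4) -> (2,4) -> (1,4)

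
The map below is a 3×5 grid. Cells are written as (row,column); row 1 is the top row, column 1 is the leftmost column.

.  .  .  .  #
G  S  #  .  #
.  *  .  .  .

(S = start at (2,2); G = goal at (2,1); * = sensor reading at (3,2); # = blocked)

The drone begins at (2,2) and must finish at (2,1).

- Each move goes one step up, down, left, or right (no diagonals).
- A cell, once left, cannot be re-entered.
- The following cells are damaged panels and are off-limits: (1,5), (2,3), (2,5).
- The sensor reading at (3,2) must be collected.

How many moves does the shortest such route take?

3

Any route passes through (3,2) somewhere between (2,2) and (2,1). Summing Manhattan distances along the two legs ((2,2) → (3,2) → (2,1)) gives a lower bound of 1 + 2 = 3 moves.
A route of 3 moves achieves this: (2,2) → (3,2) → (3,1) → (2,1).
Since 3 matches the lower bound, it is optimal.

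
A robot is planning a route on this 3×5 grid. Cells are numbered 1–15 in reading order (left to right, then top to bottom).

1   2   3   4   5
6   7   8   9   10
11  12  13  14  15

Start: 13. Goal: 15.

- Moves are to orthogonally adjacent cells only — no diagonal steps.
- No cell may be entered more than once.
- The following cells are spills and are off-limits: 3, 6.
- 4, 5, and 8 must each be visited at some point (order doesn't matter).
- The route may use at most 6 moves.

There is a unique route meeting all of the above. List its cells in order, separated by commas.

13, 8, 9, 4, 5, 10, 15

The budget equals the shortest possible length, so every move has to be on a shortest route through the required cells.
Route from 13: up 1 to 8, right 1 to 9, up 1 to 4, right 1 to 5, down 2 to 15 — 6 moves in all.
Check: all required cells visited; 6 ≤ 6 moves.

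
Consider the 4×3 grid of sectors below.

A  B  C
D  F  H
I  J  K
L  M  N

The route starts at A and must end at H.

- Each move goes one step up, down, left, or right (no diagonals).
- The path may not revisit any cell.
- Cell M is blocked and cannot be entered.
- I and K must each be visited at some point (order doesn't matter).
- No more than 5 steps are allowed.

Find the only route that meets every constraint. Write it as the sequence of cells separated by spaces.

Any route must reach I and K and still end at H within 5 moves, so the order of the required stops is forced.
Route from A: 2× down (reaching I), 2× right (reaching K), up to H — 5 moves in all.
Check: all required cells visited; 5 ≤ 5 moves.

A D I J K H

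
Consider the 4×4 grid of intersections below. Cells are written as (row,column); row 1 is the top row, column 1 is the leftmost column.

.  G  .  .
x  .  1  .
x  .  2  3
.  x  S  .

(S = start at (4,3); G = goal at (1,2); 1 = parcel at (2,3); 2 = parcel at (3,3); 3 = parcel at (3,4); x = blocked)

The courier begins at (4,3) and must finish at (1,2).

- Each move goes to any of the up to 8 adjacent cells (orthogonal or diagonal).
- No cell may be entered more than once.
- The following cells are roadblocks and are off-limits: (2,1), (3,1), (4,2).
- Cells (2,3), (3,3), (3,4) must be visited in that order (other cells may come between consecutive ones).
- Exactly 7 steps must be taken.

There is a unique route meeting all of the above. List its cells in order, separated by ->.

(4,3) -> (3,2) -> (2,3) -> (3,3) -> (3,4) -> (2,4) -> (1,3) -> (1,2)

The waypoints must appear in the order (2,3), (3,3), (3,4), with no cell reused.
Route from (4,3): up-left to (3,2), up-right to (2,3), down to (3,3), right to (3,4), up to (2,4), up-left to (1,3), left to (1,2) — 7 moves in all.
Check: order respected (1 at step 2, 2 at step 3, 3 at step 4); 7 moves as required.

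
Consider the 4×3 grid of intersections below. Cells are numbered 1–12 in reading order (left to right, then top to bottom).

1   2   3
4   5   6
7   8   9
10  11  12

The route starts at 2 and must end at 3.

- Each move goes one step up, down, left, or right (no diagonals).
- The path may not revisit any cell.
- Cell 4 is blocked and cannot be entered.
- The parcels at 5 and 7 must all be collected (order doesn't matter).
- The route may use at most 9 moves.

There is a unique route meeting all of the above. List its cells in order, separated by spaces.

Any route must reach 5 and 7 and still end at 3 within 9 moves, so the order of the required stops is forced.
Route from 2: 2× down (reaching 8), left to 7, down to 10, 2× right (reaching 12), 3× up (reaching 3) — 9 moves in all.
Check: all required cells visited; 9 ≤ 9 moves.

2 5 8 7 10 11 12 9 6 3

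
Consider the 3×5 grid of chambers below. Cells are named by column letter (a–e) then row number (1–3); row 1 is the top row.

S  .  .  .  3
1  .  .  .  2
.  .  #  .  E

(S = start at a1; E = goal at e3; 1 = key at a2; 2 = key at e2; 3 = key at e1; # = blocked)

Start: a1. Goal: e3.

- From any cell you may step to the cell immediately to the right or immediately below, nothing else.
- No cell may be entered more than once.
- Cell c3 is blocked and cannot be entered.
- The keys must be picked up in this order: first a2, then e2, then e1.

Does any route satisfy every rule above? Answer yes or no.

no

e1 lies above e2, so going from e2 to e1 would need an upward move — but moves only go right/down, so e2 cannot be visited before e1.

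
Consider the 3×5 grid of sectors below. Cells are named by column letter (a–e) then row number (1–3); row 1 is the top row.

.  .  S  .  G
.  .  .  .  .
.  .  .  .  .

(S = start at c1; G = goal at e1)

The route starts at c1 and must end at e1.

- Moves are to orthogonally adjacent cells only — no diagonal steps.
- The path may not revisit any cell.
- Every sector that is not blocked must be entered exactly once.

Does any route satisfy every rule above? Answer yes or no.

yes

One route that works: c1 → c2 → b2 → b1 → a1 → a2 → a3 → b3 → c3 → d3 → e3 → e2 → d2 → d1 → e1.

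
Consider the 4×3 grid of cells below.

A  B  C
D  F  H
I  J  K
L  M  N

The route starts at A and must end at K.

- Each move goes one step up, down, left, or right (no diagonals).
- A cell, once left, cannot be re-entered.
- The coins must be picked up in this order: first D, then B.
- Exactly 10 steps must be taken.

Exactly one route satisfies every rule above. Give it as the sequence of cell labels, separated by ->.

The waypoints must appear in the order D, B, with no cell reused.
Route from A: 3× down (reaching L), right to M, 3× up (reaching B), right to C, 2× down (reaching K) — 10 moves in all.
Check: order respected (D at step 1, B at step 7); 10 moves as required.

A -> D -> I -> L -> M -> J -> F -> B -> C -> H -> K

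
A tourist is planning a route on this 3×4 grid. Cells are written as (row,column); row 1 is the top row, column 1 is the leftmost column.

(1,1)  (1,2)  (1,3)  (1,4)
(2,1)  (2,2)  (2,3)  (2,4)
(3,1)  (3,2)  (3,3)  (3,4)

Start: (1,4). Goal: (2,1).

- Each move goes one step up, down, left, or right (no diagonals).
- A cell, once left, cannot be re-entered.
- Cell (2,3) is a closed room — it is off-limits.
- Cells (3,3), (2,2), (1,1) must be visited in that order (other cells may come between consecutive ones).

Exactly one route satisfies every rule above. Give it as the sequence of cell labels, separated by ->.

The waypoints must appear in the order (3,3), (2,2), (1,1), with no cell reused.
Route from (1,4): 2× down (reaching (3,4)), 2× left (reaching (3,2)), 2× up (reaching (1,2)), left to (1,1), down to (2,1) — 8 moves in all.
Check: order respected ((3,3) at step 3, (2,2) at step 5, (1,1) at step 7).

(1,4) -> (2,4) -> (3,4) -> (3,3) -> (3,2) -> (2,2) -> (1,2) -> (1,1) -> (2,1)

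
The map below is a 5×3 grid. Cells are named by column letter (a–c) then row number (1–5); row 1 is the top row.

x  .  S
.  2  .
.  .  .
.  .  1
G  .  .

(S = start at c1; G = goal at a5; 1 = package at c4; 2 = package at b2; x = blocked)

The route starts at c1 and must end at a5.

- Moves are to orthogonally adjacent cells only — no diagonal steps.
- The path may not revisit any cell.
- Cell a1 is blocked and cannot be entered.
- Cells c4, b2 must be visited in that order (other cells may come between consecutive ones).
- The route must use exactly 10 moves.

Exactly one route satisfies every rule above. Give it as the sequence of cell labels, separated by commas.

c1, c2, c3, c4, b4, b3, b2, a2, a3, a4, a5

The waypoints must appear in the order c4, b2, with no cell reused.
Route from c1: 3× down (reaching c4), left to b4, 2× up (reaching b2), left to a2, 3× down (reaching a5) — 10 moves in all.
Check: order respected (1 at step 3, 2 at step 6); 10 moves as required.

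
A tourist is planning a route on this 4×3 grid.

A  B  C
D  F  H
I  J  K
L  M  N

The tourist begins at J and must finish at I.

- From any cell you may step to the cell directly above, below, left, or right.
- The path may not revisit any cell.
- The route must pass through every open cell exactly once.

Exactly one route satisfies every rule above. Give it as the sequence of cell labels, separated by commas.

J, F, D, A, B, C, H, K, N, M, L, I

Need to visit all 12 open cells exactly once, starting at J and ending at I.
Cell L has only two open neighbours (I and M), so the path must pass straight through it: one of those is the cell it's entered from and the other is where it exits.
Route from J: up to F, left to D, up to A, 2× right (reaching C), 3× down (reaching N), 2× left (reaching L), up to I — 11 moves in all.
Check: all 12 open cells covered.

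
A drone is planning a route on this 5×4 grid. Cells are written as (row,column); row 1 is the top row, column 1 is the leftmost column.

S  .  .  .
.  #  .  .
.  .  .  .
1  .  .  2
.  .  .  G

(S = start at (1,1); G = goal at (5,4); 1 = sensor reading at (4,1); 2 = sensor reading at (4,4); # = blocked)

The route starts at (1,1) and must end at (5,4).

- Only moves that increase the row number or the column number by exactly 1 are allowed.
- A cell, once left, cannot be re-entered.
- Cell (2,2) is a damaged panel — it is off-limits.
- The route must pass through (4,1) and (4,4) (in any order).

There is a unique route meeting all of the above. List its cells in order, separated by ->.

Moves only go right or down, so the column and row indices never decrease.
Route from (1,1): 3× down (reaching (4,1)), 3× right (reaching (4,4)), down to (5,4) — 7 moves in all.
Check: all required cells visited.

(1,1) -> (2,1) -> (3,1) -> (4,1) -> (4,2) -> (4,3) -> (4,4) -> (5,4)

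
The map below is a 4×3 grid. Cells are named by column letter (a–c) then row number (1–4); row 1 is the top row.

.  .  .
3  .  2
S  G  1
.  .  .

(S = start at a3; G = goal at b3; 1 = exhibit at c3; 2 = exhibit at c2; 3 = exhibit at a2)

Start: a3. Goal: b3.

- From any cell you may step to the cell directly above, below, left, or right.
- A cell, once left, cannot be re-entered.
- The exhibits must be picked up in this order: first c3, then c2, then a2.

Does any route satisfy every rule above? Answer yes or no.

One route that works: a3 → a4 → b4 → c4 → c3 → c2 → c1 → b1 → a1 → a2 → b2 → b3.

yes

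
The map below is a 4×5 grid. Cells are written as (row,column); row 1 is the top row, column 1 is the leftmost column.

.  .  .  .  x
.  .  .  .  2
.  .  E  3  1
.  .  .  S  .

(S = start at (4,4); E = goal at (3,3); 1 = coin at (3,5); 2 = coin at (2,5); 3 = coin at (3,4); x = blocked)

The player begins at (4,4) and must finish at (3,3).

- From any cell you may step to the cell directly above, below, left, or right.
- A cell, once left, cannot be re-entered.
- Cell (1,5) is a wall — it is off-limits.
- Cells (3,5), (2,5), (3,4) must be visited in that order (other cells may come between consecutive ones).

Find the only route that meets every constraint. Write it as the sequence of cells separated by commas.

(4,4), (4,5), (3,5), (2,5), (2,4), (3,4), (3,3)

The waypoints must appear in the order (3,5), (2,5), (3,4), with no cell reused.
Route from (4,4): right 1 to (4,5), up 2 to (2,5), left 1 to (2,4), down 1 to (3,4), left 1 to (3,3) — 6 moves in all.
Check: order respected (1 at step 2, 2 at step 3, 3 at step 5).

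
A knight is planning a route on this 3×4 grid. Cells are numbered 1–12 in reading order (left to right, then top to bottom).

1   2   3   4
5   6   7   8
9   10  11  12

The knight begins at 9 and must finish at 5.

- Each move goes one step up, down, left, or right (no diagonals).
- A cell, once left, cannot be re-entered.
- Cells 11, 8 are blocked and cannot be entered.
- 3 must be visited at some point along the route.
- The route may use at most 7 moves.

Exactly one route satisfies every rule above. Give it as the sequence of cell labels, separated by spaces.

9 10 6 7 3 2 1 5

The 7-move cap with required stops at 3 leaves no slack for detours.
Route from 9: right 1 to 10, up 1 to 6, right 1 to 7, up 1 to 3, left 2 to 1, down 1 to 5 — 7 moves in all.
Check: all required cells visited; 7 ≤ 7 moves.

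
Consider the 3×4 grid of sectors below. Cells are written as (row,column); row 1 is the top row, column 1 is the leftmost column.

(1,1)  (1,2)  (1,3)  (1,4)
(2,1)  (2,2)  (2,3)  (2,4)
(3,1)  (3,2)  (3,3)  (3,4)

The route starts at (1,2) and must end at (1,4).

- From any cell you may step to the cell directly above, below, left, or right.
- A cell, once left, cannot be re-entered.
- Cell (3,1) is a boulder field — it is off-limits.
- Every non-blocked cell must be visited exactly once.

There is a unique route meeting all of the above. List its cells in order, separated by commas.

(1,2), (1,1), (2,1), (2,2), (3,2), (3,3), (3,4), (2,4), (2,3), (1,3), (1,4)

Need to visit all 11 open cells exactly once, starting at (1,2) and ending at (1,4).
Cell (2,1) has only two open neighbours ((1,1) and (2,2)), so the path must pass straight through it: one of those is the cell it's entered from and the other is where it exits.
Route from (1,2): left 1 to (1,1), down 1 to (2,1), right 1 to (2,2), down 1 to (3,2), right 2 to (3,4), up 1 to (2,4), left 1 to (2,3), up 1 to (1,3), right 1 to (1,4) — 10 moves in all.
Check: all 11 open cells covered.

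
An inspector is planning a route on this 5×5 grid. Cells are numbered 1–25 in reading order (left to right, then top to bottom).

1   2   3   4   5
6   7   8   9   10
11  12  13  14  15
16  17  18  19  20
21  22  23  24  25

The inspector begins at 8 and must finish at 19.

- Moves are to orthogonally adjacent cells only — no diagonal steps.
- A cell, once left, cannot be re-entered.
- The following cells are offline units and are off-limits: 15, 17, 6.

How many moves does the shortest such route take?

The Manhattan distance from 8 to 19 is |2−4| + |3−4| = 3, so at least 3 moves are needed.
A route of 3 moves achieves this: 8 → 13 → 18 → 19.
Since 3 matches the lower bound, it is optimal.

3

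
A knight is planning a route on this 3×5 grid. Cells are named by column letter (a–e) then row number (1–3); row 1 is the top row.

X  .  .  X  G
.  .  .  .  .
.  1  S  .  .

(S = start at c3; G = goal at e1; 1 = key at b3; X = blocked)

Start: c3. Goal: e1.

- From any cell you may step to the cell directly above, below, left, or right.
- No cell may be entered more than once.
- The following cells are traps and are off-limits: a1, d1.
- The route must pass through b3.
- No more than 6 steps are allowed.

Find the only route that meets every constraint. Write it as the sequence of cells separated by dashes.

The 6-move cap with required stops at b3 leaves no slack for detours.
Route from c3: left 1 to b3, up 1 to b2, right 3 to e2, up 1 to e1 — 6 moves in all.
Check: all required cells visited; 6 ≤ 6 moves.

c3 - b3 - b2 - c2 - d2 - e2 - e1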